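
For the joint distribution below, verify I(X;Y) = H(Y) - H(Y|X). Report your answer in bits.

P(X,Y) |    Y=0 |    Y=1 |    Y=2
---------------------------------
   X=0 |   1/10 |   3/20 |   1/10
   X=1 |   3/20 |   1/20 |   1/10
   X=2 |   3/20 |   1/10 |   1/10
I(X;Y) = 0.0435 bits

Mutual information has multiple equivalent forms:
- I(X;Y) = H(X) - H(X|Y)
- I(X;Y) = H(Y) - H(Y|X)
- I(X;Y) = H(X) + H(Y) - H(X,Y)

Computing all quantities:
H(X) = 1.5813, H(Y) = 1.5710, H(X,Y) = 3.1087
H(X|Y) = 1.5377, H(Y|X) = 1.5274

Verification:
H(X) - H(X|Y) = 1.5813 - 1.5377 = 0.0435
H(Y) - H(Y|X) = 1.5710 - 1.5274 = 0.0435
H(X) + H(Y) - H(X,Y) = 1.5813 + 1.5710 - 3.1087 = 0.0435

All forms give I(X;Y) = 0.0435 bits. ✓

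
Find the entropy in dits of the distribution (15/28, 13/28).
0.2999 dits

Shannon entropy is H(X) = -Σ p(x) log p(x).

For P = (15/28, 13/28):
H = -15/28 × log_10(15/28) -13/28 × log_10(13/28)
H = 0.2999 dits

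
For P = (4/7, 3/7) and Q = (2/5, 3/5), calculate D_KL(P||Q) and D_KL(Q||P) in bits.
D_KL(P||Q) = 0.0860, D_KL(Q||P) = 0.0854

KL divergence is not symmetric: D_KL(P||Q) ≠ D_KL(Q||P) in general.

D_KL(P||Q) = 0.0860 bits
D_KL(Q||P) = 0.0854 bits

No, they are not equal!

This asymmetry is why KL divergence is not a true distance metric.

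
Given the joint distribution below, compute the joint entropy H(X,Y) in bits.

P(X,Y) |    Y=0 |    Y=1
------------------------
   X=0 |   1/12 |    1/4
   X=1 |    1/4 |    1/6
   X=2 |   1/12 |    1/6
2.4591 bits

Joint entropy is H(X,Y) = -Σ_{x,y} p(x,y) log p(x,y).

Summing over all non-zero entries:
H(X,Y) = -[1/12·log_2(1/12) + 1/4·log_2(1/4) + 1/4·log_2(1/4) + 1/6·log_2(1/6) + 1/12·log_2(1/12) + 1/6·log_2(1/6)]
H(X,Y) = 2.4591 bits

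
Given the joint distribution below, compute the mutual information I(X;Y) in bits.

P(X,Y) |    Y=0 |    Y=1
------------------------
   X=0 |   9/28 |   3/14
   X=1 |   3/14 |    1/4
0.0139 bits

Mutual information: I(X;Y) = H(X) + H(Y) - H(X,Y)

Marginals:
P(X) = (15/28, 13/28), H(X) = 0.9963 bits
P(Y) = (15/28, 13/28), H(Y) = 0.9963 bits

Joint entropy: H(X,Y) = 1.9788 bits

I(X;Y) = 0.9963 + 0.9963 - 1.9788 = 0.0139 bits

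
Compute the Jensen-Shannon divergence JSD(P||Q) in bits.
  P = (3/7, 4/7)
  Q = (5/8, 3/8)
0.0281 bits

Jensen-Shannon divergence is:
JSD(P||Q) = 0.5 × D_KL(P||M) + 0.5 × D_KL(Q||M)
where M = 0.5 × (P + Q) is the mixture distribution.

M = 0.5 × (3/7, 4/7) + 0.5 × (5/8, 3/8) = (0.526786, 0.473214)

D_KL(P||M) = 0.0279 bits
D_KL(Q||M) = 0.0283 bits

JSD(P||Q) = 0.5 × 0.0279 + 0.5 × 0.0283 = 0.0281 bits

Unlike KL divergence, JSD is symmetric and bounded: 0 ≤ JSD ≤ log(2).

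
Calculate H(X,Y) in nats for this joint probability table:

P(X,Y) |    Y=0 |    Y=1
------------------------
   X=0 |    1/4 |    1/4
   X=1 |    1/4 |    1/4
1.3863 nats

Joint entropy is H(X,Y) = -Σ_{x,y} p(x,y) log p(x,y).

Summing over all non-zero entries:
H(X,Y) = -[1/4·log_e(1/4) + 1/4·log_e(1/4) + 1/4·log_e(1/4) + 1/4·log_e(1/4)]
H(X,Y) = 1.3863 nats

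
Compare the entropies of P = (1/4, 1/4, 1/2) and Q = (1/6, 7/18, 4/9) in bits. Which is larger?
P

Computing entropies in bits:
H(P) = 1.5000
H(Q) = 1.4807

Distribution P has higher entropy.

Intuition: The distribution closer to uniform (more spread out) has higher entropy.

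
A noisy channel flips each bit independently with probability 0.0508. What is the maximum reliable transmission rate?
0.7102 bits

For a binary symmetric channel (BSC) with error probability p:
Capacity C = 1 - H(p) bits per symbol

where H(p) = -p log₂(p) - (1-p) log₂(1-p) is the binary entropy function.

H(0.0508) = 0.2898 bits
C = 1 - 0.2898 = 0.7102 bits per symbol

This means we can reliably transmit up to 0.7102 bits of information per channel use.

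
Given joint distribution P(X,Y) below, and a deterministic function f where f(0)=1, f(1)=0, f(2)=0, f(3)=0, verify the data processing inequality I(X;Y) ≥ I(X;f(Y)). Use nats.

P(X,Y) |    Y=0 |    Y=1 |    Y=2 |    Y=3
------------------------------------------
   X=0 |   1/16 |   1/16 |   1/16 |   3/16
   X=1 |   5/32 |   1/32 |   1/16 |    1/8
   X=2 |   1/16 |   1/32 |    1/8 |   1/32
I(X;Y) = 0.0974, I(X;f(Y)) = 0.0299, inequality holds: 0.0974 ≥ 0.0299

Data Processing Inequality: For any Markov chain X → Y → Z, we have I(X;Y) ≥ I(X;Z).

Here Z = f(Y) is a deterministic function of Y, forming X → Y → Z.

Original I(X;Y) = 0.0974 nats

After applying f:
P(X,Z) where Z=f(Y):
- P(X,Z=0) = P(X,Y=1) + P(X,Y=2) + P(X,Y=3)
- P(X,Z=1) = P(X,Y=0)

I(X;Z) = I(X;f(Y)) = 0.0299 nats

Verification: 0.0974 ≥ 0.0299 ✓

Information cannot be created by processing; the function f can only lose information about X.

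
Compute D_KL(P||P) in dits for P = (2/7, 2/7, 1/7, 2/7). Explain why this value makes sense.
0.0000 dits

KL divergence satisfies the Gibbs inequality: D_KL(P||Q) ≥ 0 for all distributions P, Q.

D_KL(P||Q) = Σ p(x) log(p(x)/q(x))
Each term is p(x) × log_10(p(x)/p(x)) = p(x) × log_10(1) = 0, so the sum is 0.
D_KL(P||Q) = 0.0000 dits

When P = Q, the KL divergence is exactly 0, as there is no 'divergence' between identical distributions.

This non-negativity is a fundamental property: relative entropy cannot be negative because it measures how different Q is from P.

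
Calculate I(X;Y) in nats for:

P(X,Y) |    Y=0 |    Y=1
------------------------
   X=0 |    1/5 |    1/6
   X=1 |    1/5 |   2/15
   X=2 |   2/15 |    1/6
0.0079 nats

Mutual information: I(X;Y) = H(X) + H(Y) - H(X,Y)

Marginals:
P(X) = (11/30, 1/3, 3/10), H(X) = 1.0953 nats
P(Y) = (8/15, 7/15), H(Y) = 0.6909 nats

Joint entropy: H(X,Y) = 1.7783 nats

I(X;Y) = 1.0953 + 0.6909 - 1.7783 = 0.0079 nats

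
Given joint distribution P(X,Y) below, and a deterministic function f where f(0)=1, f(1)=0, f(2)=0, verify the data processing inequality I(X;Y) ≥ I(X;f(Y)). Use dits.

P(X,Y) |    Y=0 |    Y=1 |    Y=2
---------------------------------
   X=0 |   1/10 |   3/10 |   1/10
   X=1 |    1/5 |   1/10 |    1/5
I(X;Y) = 0.0375, I(X;f(Y)) = 0.0105, inequality holds: 0.0375 ≥ 0.0105

Data Processing Inequality: For any Markov chain X → Y → Z, we have I(X;Y) ≥ I(X;Z).

Here Z = f(Y) is a deterministic function of Y, forming X → Y → Z.

Original I(X;Y) = 0.0375 dits

After applying f:
P(X,Z) where Z=f(Y):
- P(X,Z=0) = P(X,Y=1) + P(X,Y=2)
- P(X,Z=1) = P(X,Y=0)

I(X;Z) = I(X;f(Y)) = 0.0105 dits

Verification: 0.0375 ≥ 0.0105 ✓

Information cannot be created by processing; the function f can only lose information about X.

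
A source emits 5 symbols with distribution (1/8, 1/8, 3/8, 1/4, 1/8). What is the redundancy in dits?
0.0501 dits

Redundancy measures how far a source is from maximum entropy:
R = H_max - H(X)

Maximum entropy for 5 symbols: H_max = log_10(5) = 0.6990 dits
Actual entropy: H(X) = 0.6489 dits
Redundancy: R = 0.6990 - 0.6489 = 0.0501 dits

This redundancy represents potential for compression: the source could be compressed by 0.0501 dits per symbol.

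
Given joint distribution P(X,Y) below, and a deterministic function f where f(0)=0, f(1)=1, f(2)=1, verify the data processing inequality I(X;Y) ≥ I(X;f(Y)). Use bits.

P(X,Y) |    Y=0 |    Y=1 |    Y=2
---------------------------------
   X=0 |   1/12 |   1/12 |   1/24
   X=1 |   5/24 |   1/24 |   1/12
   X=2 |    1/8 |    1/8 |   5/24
I(X;Y) = 0.0990, I(X;f(Y)) = 0.0720, inequality holds: 0.0990 ≥ 0.0720

Data Processing Inequality: For any Markov chain X → Y → Z, we have I(X;Y) ≥ I(X;Z).

Here Z = f(Y) is a deterministic function of Y, forming X → Y → Z.

Original I(X;Y) = 0.0990 bits

After applying f:
P(X,Z) where Z=f(Y):
- P(X,Z=0) = P(X,Y=0)
- P(X,Z=1) = P(X,Y=1) + P(X,Y=2)

I(X;Z) = I(X;f(Y)) = 0.0720 bits

Verification: 0.0990 ≥ 0.0720 ✓

Information cannot be created by processing; the function f can only lose information about X.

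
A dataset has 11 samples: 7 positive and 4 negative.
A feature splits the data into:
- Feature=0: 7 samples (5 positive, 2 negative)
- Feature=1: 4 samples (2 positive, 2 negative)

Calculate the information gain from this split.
0.0328 bits

Information Gain = H(Y) - H(Y|Feature)

Before split:
P(positive) = 7/11 = 0.6364
H(Y) = 0.9457 bits

After split:
Feature=0: H = 0.8631 bits (weight = 7/11)
Feature=1: H = 1.0000 bits (weight = 4/11)
H(Y|Feature) = (7/11)×0.8631 + (4/11)×1.0000 = 0.9129 bits

Information Gain = 0.9457 - 0.9129 = 0.0328 bits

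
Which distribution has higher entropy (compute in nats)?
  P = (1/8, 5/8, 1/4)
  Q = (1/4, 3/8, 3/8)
Q

Computing entropies in nats:
H(P) = 0.9003
H(Q) = 1.0822

Distribution Q has higher entropy.

Intuition: The distribution closer to uniform (more spread out) has higher entropy.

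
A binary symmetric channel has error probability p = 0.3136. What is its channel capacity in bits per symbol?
0.1027 bits

For a binary symmetric channel (BSC) with error probability p:
Capacity C = 1 - H(p) bits per symbol

where H(p) = -p log₂(p) - (1-p) log₂(1-p) is the binary entropy function.

H(0.3136) = 0.8973 bits
C = 1 - 0.8973 = 0.1027 bits per symbol

This means we can reliably transmit up to 0.1027 bits of information per channel use.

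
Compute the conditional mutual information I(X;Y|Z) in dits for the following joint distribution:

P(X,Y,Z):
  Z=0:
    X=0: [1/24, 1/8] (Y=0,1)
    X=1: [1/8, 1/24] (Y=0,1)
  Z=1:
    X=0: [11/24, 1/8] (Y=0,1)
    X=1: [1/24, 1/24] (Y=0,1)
0.0250 dits

Conditional mutual information: I(X;Y|Z) = H(X|Z) + H(Y|Z) - H(X,Y|Z)

H(Z) = 0.2764
H(X,Z) = 0.4859 → H(X|Z) = 0.2094
H(Y,Z) = 0.5396 → H(Y|Z) = 0.2632
H(X,Y,Z) = 0.7240 → H(X,Y|Z) = 0.4476

I(X;Y|Z) = 0.2094 + 0.2632 - 0.4476 = 0.0250 dits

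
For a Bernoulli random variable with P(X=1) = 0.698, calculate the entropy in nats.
0.6125 nats

The binary entropy function is:
H(p) = -p log(p) - (1-p) log(1-p)

H(0.698) = -0.698 × log_e(0.698) - 0.302 × log_e(0.302)
H(0.698) = 0.6125 nats

Note: Binary entropy is maximized at p=0.5 (H=1 bit) and minimized at p=0 or p=1 (H=0).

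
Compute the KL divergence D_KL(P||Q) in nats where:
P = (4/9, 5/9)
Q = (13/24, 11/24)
0.0190 nats

KL divergence: D_KL(P||Q) = Σ p(x) log(p(x)/q(x))

Computing term by term:
  x=0: 4/9 × log_e[(4/9)/(13/24)] = 4/9 × -0.1978 = -0.0879
  x=1: 5/9 × log_e[(5/9)/(11/24)] = 5/9 × 0.1924 = 0.1069

D_KL(P||Q) = 0.0190 nats

Note: KL divergence is always non-negative and equals 0 iff P = Q.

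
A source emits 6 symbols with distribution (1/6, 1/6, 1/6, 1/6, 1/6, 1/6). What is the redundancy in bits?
0.0000 bits

Redundancy measures how far a source is from maximum entropy:
R = H_max - H(X)

Maximum entropy for 6 symbols: H_max = log_2(6) = 2.5850 bits
Actual entropy: H(X) = 2.5850 bits
Redundancy: R = 2.5850 - 2.5850 = 0.0000 bits

This redundancy represents potential for compression: the source could be compressed by 0.0000 bits per symbol.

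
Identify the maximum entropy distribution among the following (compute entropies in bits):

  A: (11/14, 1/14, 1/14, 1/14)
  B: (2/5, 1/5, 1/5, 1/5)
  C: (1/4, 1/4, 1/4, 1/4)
C

For a discrete distribution over n outcomes, entropy is maximized by the uniform distribution.

Computing entropies:
H(A) = 1.0892 bits
H(B) = 1.9219 bits
H(C) = 2.0000 bits

The uniform distribution (where all probabilities equal 1/4) achieves the maximum entropy of log_2(4) = 2.0000 bits.

Distribution C has the highest entropy.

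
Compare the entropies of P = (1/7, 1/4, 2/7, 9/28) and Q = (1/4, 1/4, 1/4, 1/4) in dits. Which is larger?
Q

Computing entropies in dits:
H(P) = 0.5851
H(Q) = 0.6021

Distribution Q has higher entropy.

Intuition: The distribution closer to uniform (more spread out) has higher entropy.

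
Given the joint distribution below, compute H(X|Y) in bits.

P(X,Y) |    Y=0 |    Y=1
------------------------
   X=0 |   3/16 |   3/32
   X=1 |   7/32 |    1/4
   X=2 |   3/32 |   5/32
1.4912 bits

Using the chain rule: H(X|Y) = H(X,Y) - H(Y)

First, compute H(X,Y) = 2.4912 bits

Marginal P(Y) = (1/2, 1/2)
H(Y) = 1.0000 bits

H(X|Y) = H(X,Y) - H(Y) = 2.4912 - 1.0000 = 1.4912 bits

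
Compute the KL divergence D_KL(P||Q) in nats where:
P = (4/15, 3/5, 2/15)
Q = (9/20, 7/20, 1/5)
0.1298 nats

KL divergence: D_KL(P||Q) = Σ p(x) log(p(x)/q(x))

Computing term by term:
  x=0: 4/15 × log_e[(4/15)/(9/20)] = 4/15 × -0.5232 = -0.1395
  x=1: 3/5 × log_e[(3/5)/(7/20)] = 3/5 × 0.5390 = 0.3234
  x=2: 2/15 × log_e[(2/15)/(1/5)] = 2/15 × -0.4055 = -0.0541

D_KL(P||Q) = 0.1298 nats

Note: KL divergence is always non-negative and equals 0 iff P = Q.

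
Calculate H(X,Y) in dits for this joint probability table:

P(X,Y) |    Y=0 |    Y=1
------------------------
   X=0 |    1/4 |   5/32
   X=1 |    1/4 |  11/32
0.5864 dits

Joint entropy is H(X,Y) = -Σ_{x,y} p(x,y) log p(x,y).

Summing over all non-zero entries:
H(X,Y) = -[1/4·log_10(1/4) + 5/32·log_10(5/32) + 1/4·log_10(1/4) + 11/32·log_10(11/32)]
H(X,Y) = 0.5864 dits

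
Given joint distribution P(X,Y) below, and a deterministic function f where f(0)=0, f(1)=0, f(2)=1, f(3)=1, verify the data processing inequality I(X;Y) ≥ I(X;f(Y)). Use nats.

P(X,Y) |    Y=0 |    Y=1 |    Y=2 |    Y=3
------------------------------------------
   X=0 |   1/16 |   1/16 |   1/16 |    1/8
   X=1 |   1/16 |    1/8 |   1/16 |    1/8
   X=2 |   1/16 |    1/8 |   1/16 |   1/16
I(X;Y) = 0.0235, I(X;f(Y)) = 0.0126, inequality holds: 0.0235 ≥ 0.0126

Data Processing Inequality: For any Markov chain X → Y → Z, we have I(X;Y) ≥ I(X;Z).

Here Z = f(Y) is a deterministic function of Y, forming X → Y → Z.

Original I(X;Y) = 0.0235 nats

After applying f:
P(X,Z) where Z=f(Y):
- P(X,Z=0) = P(X,Y=0) + P(X,Y=1)
- P(X,Z=1) = P(X,Y=2) + P(X,Y=3)

I(X;Z) = I(X;f(Y)) = 0.0126 nats

Verification: 0.0235 ≥ 0.0126 ✓

Information cannot be created by processing; the function f can only lose information about X.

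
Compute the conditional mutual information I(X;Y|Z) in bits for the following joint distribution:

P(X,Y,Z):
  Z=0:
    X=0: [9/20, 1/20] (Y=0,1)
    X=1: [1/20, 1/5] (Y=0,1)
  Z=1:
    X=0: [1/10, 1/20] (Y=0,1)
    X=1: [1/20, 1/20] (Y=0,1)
0.2787 bits

Conditional mutual information: I(X;Y|Z) = H(X|Z) + H(Y|Z) - H(X,Y|Z)

H(Z) = 0.8113
H(X,Z) = 1.7427 → H(X|Z) = 0.9315
H(Y,Z) = 1.7427 → H(Y|Z) = 0.9315
H(X,Y,Z) = 2.3955 → H(X,Y|Z) = 1.5842

I(X;Y|Z) = 0.9315 + 0.9315 - 1.5842 = 0.2787 bits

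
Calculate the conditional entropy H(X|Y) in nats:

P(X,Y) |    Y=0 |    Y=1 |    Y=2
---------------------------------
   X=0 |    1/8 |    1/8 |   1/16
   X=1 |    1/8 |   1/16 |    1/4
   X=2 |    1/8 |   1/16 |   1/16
0.9972 nats

Using the chain rule: H(X|Y) = H(X,Y) - H(Y)

First, compute H(X,Y) = 2.0794 nats

Marginal P(Y) = (3/8, 1/4, 3/8)
H(Y) = 1.0822 nats

H(X|Y) = H(X,Y) - H(Y) = 2.0794 - 1.0822 = 0.9972 nats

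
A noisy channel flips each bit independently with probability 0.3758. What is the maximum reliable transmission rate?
0.0450 bits

For a binary symmetric channel (BSC) with error probability p:
Capacity C = 1 - H(p) bits per symbol

where H(p) = -p log₂(p) - (1-p) log₂(1-p) is the binary entropy function.

H(0.3758) = 0.9550 bits
C = 1 - 0.9550 = 0.0450 bits per symbol

This means we can reliably transmit up to 0.0450 bits of information per channel use.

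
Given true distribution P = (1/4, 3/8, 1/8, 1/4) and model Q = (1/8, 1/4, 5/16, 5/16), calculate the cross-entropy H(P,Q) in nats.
1.4759 nats

Cross-entropy: H(P,Q) = -Σ p(x) log q(x)

Alternatively: H(P,Q) = H(P) + D_KL(P||Q)
H(P) = 1.3209 nats
D_KL(P||Q) = 0.1550 nats

H(P,Q) = 1.3209 + 0.1550 = 1.4759 nats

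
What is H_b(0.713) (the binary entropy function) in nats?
0.5994 nats

The binary entropy function is:
H(p) = -p log(p) - (1-p) log(1-p)

H(0.713) = -0.713 × log_e(0.713) - 0.287 × log_e(0.287)
H(0.713) = 0.5994 nats

Note: Binary entropy is maximized at p=0.5 (H=1 bit) and minimized at p=0 or p=1 (H=0).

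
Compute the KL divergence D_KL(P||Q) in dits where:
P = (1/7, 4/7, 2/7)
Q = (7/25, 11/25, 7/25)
0.0256 dits

KL divergence: D_KL(P||Q) = Σ p(x) log(p(x)/q(x))

Computing term by term:
  x=0: 1/7 × log_10[(1/7)/(7/25)] = 1/7 × -0.2923 = -0.0418
  x=1: 4/7 × log_10[(4/7)/(11/25)] = 4/7 × 0.1135 = 0.0649
  x=2: 2/7 × log_10[(2/7)/(7/25)] = 2/7 × 0.0088 = 0.0025

D_KL(P||Q) = 0.0256 dits

Note: KL divergence is always non-negative and equals 0 iff P = Q.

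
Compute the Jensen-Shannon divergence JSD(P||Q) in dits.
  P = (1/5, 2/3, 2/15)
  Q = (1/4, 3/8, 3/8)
0.0226 dits

Jensen-Shannon divergence is:
JSD(P||Q) = 0.5 × D_KL(P||M) + 0.5 × D_KL(Q||M)
where M = 0.5 × (P + Q) is the mixture distribution.

M = 0.5 × (1/5, 2/3, 2/15) + 0.5 × (1/4, 3/8, 3/8) = (9/40, 0.520833, 0.254167)

D_KL(P||M) = 0.0239 dits
D_KL(Q||M) = 0.0213 dits

JSD(P||Q) = 0.5 × 0.0239 + 0.5 × 0.0213 = 0.0226 dits

Unlike KL divergence, JSD is symmetric and bounded: 0 ≤ JSD ≤ log(2).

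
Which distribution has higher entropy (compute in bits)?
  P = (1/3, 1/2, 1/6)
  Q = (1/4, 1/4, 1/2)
Q

Computing entropies in bits:
H(P) = 1.4591
H(Q) = 1.5000

Distribution Q has higher entropy.

Intuition: The distribution closer to uniform (more spread out) has higher entropy.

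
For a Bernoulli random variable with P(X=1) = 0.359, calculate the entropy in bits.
0.9418 bits

The binary entropy function is:
H(p) = -p log(p) - (1-p) log(1-p)

H(0.359) = -0.359 × log_2(0.359) - 0.641 × log_2(0.641)
H(0.359) = 0.9418 bits

Note: Binary entropy is maximized at p=0.5 (H=1 bit) and minimized at p=0 or p=1 (H=0).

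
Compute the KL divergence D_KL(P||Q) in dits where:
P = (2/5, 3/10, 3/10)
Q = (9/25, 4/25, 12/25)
0.0390 dits

KL divergence: D_KL(P||Q) = Σ p(x) log(p(x)/q(x))

Computing term by term:
  x=0: 2/5 × log_10[(2/5)/(9/25)] = 2/5 × 0.0458 = 0.0183
  x=1: 3/10 × log_10[(3/10)/(4/25)] = 3/10 × 0.2730 = 0.0819
  x=2: 3/10 × log_10[(3/10)/(12/25)] = 3/10 × -0.2041 = -0.0612

D_KL(P||Q) = 0.0390 dits

Note: KL divergence is always non-negative and equals 0 iff P = Q.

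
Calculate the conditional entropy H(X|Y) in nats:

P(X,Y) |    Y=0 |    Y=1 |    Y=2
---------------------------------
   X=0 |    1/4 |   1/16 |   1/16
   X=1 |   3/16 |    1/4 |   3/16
0.5957 nats

Using the chain rule: H(X|Y) = H(X,Y) - H(Y)

First, compute H(X,Y) = 1.6675 nats

Marginal P(Y) = (7/16, 5/16, 1/4)
H(Y) = 1.0717 nats

H(X|Y) = H(X,Y) - H(Y) = 1.6675 - 1.0717 = 0.5957 nats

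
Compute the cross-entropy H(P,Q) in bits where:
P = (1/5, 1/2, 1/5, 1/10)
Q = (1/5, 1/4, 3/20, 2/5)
2.1440 bits

Cross-entropy: H(P,Q) = -Σ p(x) log q(x)

Alternatively: H(P,Q) = H(P) + D_KL(P||Q)
H(P) = 1.7610 bits
D_KL(P||Q) = 0.3830 bits

H(P,Q) = 1.7610 + 0.3830 = 2.1440 bits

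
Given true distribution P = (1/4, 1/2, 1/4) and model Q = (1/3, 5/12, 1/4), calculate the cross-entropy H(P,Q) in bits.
1.5278 bits

Cross-entropy: H(P,Q) = -Σ p(x) log q(x)

Alternatively: H(P,Q) = H(P) + D_KL(P||Q)
H(P) = 1.5000 bits
D_KL(P||Q) = 0.0278 bits

H(P,Q) = 1.5000 + 0.0278 = 1.5278 bits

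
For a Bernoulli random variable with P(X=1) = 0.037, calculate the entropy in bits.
0.2284 bits

The binary entropy function is:
H(p) = -p log(p) - (1-p) log(1-p)

H(0.037) = -0.037 × log_2(0.037) - 0.963 × log_2(0.963)
H(0.037) = 0.2284 bits

Note: Binary entropy is maximized at p=0.5 (H=1 bit) and minimized at p=0 or p=1 (H=0).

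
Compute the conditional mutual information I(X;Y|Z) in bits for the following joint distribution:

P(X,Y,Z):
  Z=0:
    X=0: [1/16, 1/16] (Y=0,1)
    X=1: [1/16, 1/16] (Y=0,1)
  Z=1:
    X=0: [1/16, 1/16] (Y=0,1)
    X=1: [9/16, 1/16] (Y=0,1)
0.0694 bits

Conditional mutual information: I(X;Y|Z) = H(X|Z) + H(Y|Z) - H(X,Y|Z)

H(Z) = 0.8113
H(X,Z) = 1.5488 → H(X|Z) = 0.7375
H(Y,Z) = 1.5488 → H(Y|Z) = 0.7375
H(X,Y,Z) = 2.2169 → H(X,Y|Z) = 1.4056

I(X;Y|Z) = 0.7375 + 0.7375 - 1.4056 = 0.0694 bits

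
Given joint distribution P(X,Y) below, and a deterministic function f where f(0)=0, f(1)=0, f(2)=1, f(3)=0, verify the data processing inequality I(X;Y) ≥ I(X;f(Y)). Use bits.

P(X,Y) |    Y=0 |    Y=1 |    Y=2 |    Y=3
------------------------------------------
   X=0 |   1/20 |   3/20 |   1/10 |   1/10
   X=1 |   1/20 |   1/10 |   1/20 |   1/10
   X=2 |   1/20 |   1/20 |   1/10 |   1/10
I(X;Y) = 0.0395, I(X;f(Y)) = 0.0163, inequality holds: 0.0395 ≥ 0.0163

Data Processing Inequality: For any Markov chain X → Y → Z, we have I(X;Y) ≥ I(X;Z).

Here Z = f(Y) is a deterministic function of Y, forming X → Y → Z.

Original I(X;Y) = 0.0395 bits

After applying f:
P(X,Z) where Z=f(Y):
- P(X,Z=0) = P(X,Y=0) + P(X,Y=1) + P(X,Y=3)
- P(X,Z=1) = P(X,Y=2)

I(X;Z) = I(X;f(Y)) = 0.0163 bits

Verification: 0.0395 ≥ 0.0163 ✓

Information cannot be created by processing; the function f can only lose information about X.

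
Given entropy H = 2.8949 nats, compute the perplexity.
18.0817

Perplexity is e^H (or exp(H) for natural log).

H = 2.8949 nats
Perplexity = e^2.8949 = 18.0817

Interpretation: The model's uncertainty is equivalent to choosing uniformly among 18.1 options.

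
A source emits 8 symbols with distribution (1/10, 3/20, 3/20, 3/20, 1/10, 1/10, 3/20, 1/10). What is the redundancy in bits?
0.0290 bits

Redundancy measures how far a source is from maximum entropy:
R = H_max - H(X)

Maximum entropy for 8 symbols: H_max = log_2(8) = 3.0000 bits
Actual entropy: H(X) = 2.9710 bits
Redundancy: R = 3.0000 - 2.9710 = 0.0290 bits

This redundancy represents potential for compression: the source could be compressed by 0.0290 bits per symbol.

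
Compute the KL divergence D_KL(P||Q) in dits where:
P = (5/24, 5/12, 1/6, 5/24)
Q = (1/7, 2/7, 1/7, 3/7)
0.0483 dits

KL divergence: D_KL(P||Q) = Σ p(x) log(p(x)/q(x))

Computing term by term:
  x=0: 5/24 × log_10[(5/24)/(1/7)] = 5/24 × 0.1639 = 0.0341
  x=1: 5/12 × log_10[(5/12)/(2/7)] = 5/12 × 0.1639 = 0.0683
  x=2: 1/6 × log_10[(1/6)/(1/7)] = 1/6 × 0.0669 = 0.0112
  x=3: 5/24 × log_10[(5/24)/(3/7)] = 5/24 × -0.3133 = -0.0653

D_KL(P||Q) = 0.0483 dits

Note: KL divergence is always non-negative and equals 0 iff P = Q.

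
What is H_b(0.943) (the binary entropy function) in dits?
0.0950 dits

The binary entropy function is:
H(p) = -p log(p) - (1-p) log(1-p)

H(0.943) = -0.943 × log_10(0.943) - 0.057 × log_10(0.057)
H(0.943) = 0.0950 dits

Note: Binary entropy is maximized at p=0.5 (H=1 bit) and minimized at p=0 or p=1 (H=0).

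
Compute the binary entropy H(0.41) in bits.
0.9765 bits

The binary entropy function is:
H(p) = -p log(p) - (1-p) log(1-p)

H(0.41) = -0.41 × log_2(0.41) - 0.59 × log_2(0.59)
H(0.41) = 0.9765 bits

Note: Binary entropy is maximized at p=0.5 (H=1 bit) and minimized at p=0 or p=1 (H=0).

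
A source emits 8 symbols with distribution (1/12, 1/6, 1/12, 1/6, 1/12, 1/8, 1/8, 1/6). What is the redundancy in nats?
0.0425 nats

Redundancy measures how far a source is from maximum entropy:
R = H_max - H(X)

Maximum entropy for 8 symbols: H_max = log_e(8) = 2.0794 nats
Actual entropy: H(X) = 2.0370 nats
Redundancy: R = 2.0794 - 2.0370 = 0.0425 nats

This redundancy represents potential for compression: the source could be compressed by 0.0425 nats per symbol.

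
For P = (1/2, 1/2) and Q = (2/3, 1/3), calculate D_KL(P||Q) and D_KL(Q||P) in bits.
D_KL(P||Q) = 0.0850, D_KL(Q||P) = 0.0817

KL divergence is not symmetric: D_KL(P||Q) ≠ D_KL(Q||P) in general.

D_KL(P||Q) = 0.0850 bits
D_KL(Q||P) = 0.0817 bits

No, they are not equal!

This asymmetry is why KL divergence is not a true distance metric.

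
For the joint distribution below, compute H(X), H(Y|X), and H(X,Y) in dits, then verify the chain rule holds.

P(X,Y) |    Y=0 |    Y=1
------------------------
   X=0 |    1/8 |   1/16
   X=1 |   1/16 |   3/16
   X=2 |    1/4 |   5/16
H(X,Y) = 0.7081, H(X) = 0.4274, H(Y|X) = 0.2807 (all in dits)

Chain rule: H(X,Y) = H(X) + H(Y|X)

Left side — joint entropy directly:
H(X,Y) = -Σ p(x,y) log p(x,y) = 0.7081 dits

Right side — compute H(Y|X) from the conditional distributions:
P(X) = (3/16, 1/4, 9/16), so H(X) = 0.4274 dits
H(Y|X) = Σ_x P(X=x) · H(Y|X=x):
  P(Y|X=0) = (2/3, 1/3), H(Y|X=0) = 0.2764, weight P(X=0) = 3/16
  P(Y|X=1) = (1/4, 3/4), H(Y|X=1) = 0.2442, weight P(X=1) = 1/4
  P(Y|X=2) = (4/9, 5/9), H(Y|X=2) = 0.2983, weight P(X=2) = 9/16
H(Y|X) = 0.2807 dits

H(X) + H(Y|X) = 0.4274 + 0.2807 = 0.7081 dits

Both sides equal 0.7081 dits. ✓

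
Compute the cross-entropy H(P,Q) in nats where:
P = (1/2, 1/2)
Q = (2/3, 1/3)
0.7520 nats

Cross-entropy: H(P,Q) = -Σ p(x) log q(x)

Alternatively: H(P,Q) = H(P) + D_KL(P||Q)
H(P) = 0.6931 nats
D_KL(P||Q) = 0.0589 nats

H(P,Q) = 0.6931 + 0.0589 = 0.7520 nats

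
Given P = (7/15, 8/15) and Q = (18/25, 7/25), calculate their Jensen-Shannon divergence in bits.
0.0486 bits

Jensen-Shannon divergence is:
JSD(P||Q) = 0.5 × D_KL(P||M) + 0.5 × D_KL(Q||M)
where M = 0.5 × (P + Q) is the mixture distribution.

M = 0.5 × (7/15, 8/15) + 0.5 × (18/25, 7/25) = (0.593333, 0.406667)

D_KL(P||M) = 0.0470 bits
D_KL(Q||M) = 0.0502 bits

JSD(P||Q) = 0.5 × 0.0470 + 0.5 × 0.0502 = 0.0486 bits

Unlike KL divergence, JSD is symmetric and bounded: 0 ≤ JSD ≤ log(2).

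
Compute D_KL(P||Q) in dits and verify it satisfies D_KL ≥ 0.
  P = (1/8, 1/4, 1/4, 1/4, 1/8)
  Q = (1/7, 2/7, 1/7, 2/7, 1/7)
0.0173 dits

KL divergence satisfies the Gibbs inequality: D_KL(P||Q) ≥ 0 for all distributions P, Q.

D_KL(P||Q) = Σ p(x) log(p(x)/q(x))
Term by term:
  x=0: 1/8 × log_10[(1/8)/(1/7)] = -0.0072
  x=1: 1/4 × log_10[(1/4)/(2/7)] = -0.0145
  x=2: 1/4 × log_10[(1/4)/(1/7)] = 0.0608
  x=3: 1/4 × log_10[(1/4)/(2/7)] = -0.0145
  x=4: 1/8 × log_10[(1/8)/(1/7)] = -0.0072
D_KL(P||Q) = 0.0173 dits

D_KL(P||Q) = 0.0173 ≥ 0 ✓

This non-negativity is a fundamental property: relative entropy cannot be negative because it measures how different Q is from P.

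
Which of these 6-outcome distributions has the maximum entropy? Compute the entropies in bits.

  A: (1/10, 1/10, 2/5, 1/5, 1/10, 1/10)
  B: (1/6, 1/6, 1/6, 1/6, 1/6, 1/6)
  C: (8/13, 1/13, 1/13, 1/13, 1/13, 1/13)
B

For a discrete distribution over n outcomes, entropy is maximized by the uniform distribution.

Computing entropies:
H(A) = 2.3219 bits
H(B) = 2.5850 bits
H(C) = 1.8543 bits

The uniform distribution (where all probabilities equal 1/6) achieves the maximum entropy of log_2(6) = 2.5850 bits.

Distribution B has the highest entropy.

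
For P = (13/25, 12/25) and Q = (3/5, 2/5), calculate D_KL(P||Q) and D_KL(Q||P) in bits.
D_KL(P||Q) = 0.0189, D_KL(Q||P) = 0.0187

KL divergence is not symmetric: D_KL(P||Q) ≠ D_KL(Q||P) in general.

D_KL(P||Q) = 0.0189 bits
D_KL(Q||P) = 0.0187 bits

No, they are not equal!

This asymmetry is why KL divergence is not a true distance metric.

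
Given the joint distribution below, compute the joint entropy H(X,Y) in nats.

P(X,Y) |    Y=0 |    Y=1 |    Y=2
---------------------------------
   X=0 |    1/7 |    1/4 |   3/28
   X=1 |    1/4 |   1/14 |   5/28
1.7066 nats

Joint entropy is H(X,Y) = -Σ_{x,y} p(x,y) log p(x,y).

Summing over all non-zero entries:
H(X,Y) = -[1/7·log_e(1/7) + 1/4·log_e(1/4) + 3/28·log_e(3/28) + 1/4·log_e(1/4) + 1/14·log_e(1/14) + 5/28·log_e(5/28)]
H(X,Y) = 1.7066 nats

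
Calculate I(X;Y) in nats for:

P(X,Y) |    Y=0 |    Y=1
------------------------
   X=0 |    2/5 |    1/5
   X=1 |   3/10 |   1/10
0.0040 nats

Mutual information: I(X;Y) = H(X) + H(Y) - H(X,Y)

Marginals:
P(X) = (3/5, 2/5), H(X) = 0.6730 nats
P(Y) = (7/10, 3/10), H(Y) = 0.6109 nats

Joint entropy: H(X,Y) = 1.2799 nats

I(X;Y) = 0.6730 + 0.6109 - 1.2799 = 0.0040 nats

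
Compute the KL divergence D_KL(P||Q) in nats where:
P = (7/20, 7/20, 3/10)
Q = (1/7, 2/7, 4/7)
0.1914 nats

KL divergence: D_KL(P||Q) = Σ p(x) log(p(x)/q(x))

Computing term by term:
  x=0: 7/20 × log_e[(7/20)/(1/7)] = 7/20 × 0.8961 = 0.3136
  x=1: 7/20 × log_e[(7/20)/(2/7)] = 7/20 × 0.2029 = 0.0710
  x=2: 3/10 × log_e[(3/10)/(4/7)] = 3/10 × -0.6444 = -0.1933

D_KL(P||Q) = 0.1914 nats

Note: KL divergence is always non-negative and equals 0 iff P = Q.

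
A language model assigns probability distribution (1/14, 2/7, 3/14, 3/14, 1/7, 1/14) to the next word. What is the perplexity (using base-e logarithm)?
5.3288

Perplexity is e^H (or exp(H) for natural log).

First, H = -Σ p log p = 1.6731 nats
Perplexity = e^1.6731 = 5.3288

Interpretation: The model's uncertainty is equivalent to choosing uniformly among 5.3 options.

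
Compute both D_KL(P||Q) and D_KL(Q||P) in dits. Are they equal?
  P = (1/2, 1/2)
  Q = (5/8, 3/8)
D_KL(P||Q) = 0.0140, D_KL(Q||P) = 0.0137

KL divergence is not symmetric: D_KL(P||Q) ≠ D_KL(Q||P) in general.

D_KL(P||Q) = 0.0140 dits
D_KL(Q||P) = 0.0137 dits

No, they are not equal!

This asymmetry is why KL divergence is not a true distance metric.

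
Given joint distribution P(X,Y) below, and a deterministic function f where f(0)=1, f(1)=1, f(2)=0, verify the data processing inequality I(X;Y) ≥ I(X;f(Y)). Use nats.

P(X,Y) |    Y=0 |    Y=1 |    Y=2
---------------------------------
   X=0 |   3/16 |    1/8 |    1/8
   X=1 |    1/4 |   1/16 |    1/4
I(X;Y) = 0.0285, I(X;f(Y)) = 0.0134, inequality holds: 0.0285 ≥ 0.0134

Data Processing Inequality: For any Markov chain X → Y → Z, we have I(X;Y) ≥ I(X;Z).

Here Z = f(Y) is a deterministic function of Y, forming X → Y → Z.

Original I(X;Y) = 0.0285 nats

After applying f:
P(X,Z) where Z=f(Y):
- P(X,Z=0) = P(X,Y=2)
- P(X,Z=1) = P(X,Y=0) + P(X,Y=1)

I(X;Z) = I(X;f(Y)) = 0.0134 nats

Verification: 0.0285 ≥ 0.0134 ✓

Information cannot be created by processing; the function f can only lose information about X.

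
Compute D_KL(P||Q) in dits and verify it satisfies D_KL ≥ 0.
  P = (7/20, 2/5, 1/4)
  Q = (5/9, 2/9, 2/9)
0.0447 dits

KL divergence satisfies the Gibbs inequality: D_KL(P||Q) ≥ 0 for all distributions P, Q.

D_KL(P||Q) = Σ p(x) log(p(x)/q(x))
Term by term:
  x=0: 7/20 × log_10[(7/20)/(5/9)] = -0.0702
  x=1: 2/5 × log_10[(2/5)/(2/9)] = 0.1021
  x=2: 1/4 × log_10[(1/4)/(2/9)] = 0.0128
D_KL(P||Q) = 0.0447 dits

D_KL(P||Q) = 0.0447 ≥ 0 ✓

This non-negativity is a fundamental property: relative entropy cannot be negative because it measures how different Q is from P.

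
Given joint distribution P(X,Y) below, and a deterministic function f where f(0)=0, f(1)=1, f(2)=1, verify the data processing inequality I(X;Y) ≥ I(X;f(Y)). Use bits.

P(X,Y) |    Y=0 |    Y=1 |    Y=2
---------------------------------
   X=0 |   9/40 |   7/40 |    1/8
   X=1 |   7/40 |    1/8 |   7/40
I(X;Y) = 0.0148, I(X;f(Y)) = 0.0027, inequality holds: 0.0148 ≥ 0.0027

Data Processing Inequality: For any Markov chain X → Y → Z, we have I(X;Y) ≥ I(X;Z).

Here Z = f(Y) is a deterministic function of Y, forming X → Y → Z.

Original I(X;Y) = 0.0148 bits

After applying f:
P(X,Z) where Z=f(Y):
- P(X,Z=0) = P(X,Y=0)
- P(X,Z=1) = P(X,Y=1) + P(X,Y=2)

I(X;Z) = I(X;f(Y)) = 0.0027 bits

Verification: 0.0148 ≥ 0.0027 ✓

Information cannot be created by processing; the function f can only lose information about X.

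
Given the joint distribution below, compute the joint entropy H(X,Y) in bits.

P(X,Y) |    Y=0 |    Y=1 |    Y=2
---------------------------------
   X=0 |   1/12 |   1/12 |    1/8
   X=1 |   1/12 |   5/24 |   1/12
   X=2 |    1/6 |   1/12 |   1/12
3.0698 bits

Joint entropy is H(X,Y) = -Σ_{x,y} p(x,y) log p(x,y).

Summing over all non-zero entries:
H(X,Y) = -[1/12·log_2(1/12) + 1/12·log_2(1/12) + 1/8·log_2(1/8) + 1/12·log_2(1/12) + 5/24·log_2(5/24) + 1/12·log_2(1/12) + 1/6·log_2(1/6) + 1/12·log_2(1/12) + 1/12·log_2(1/12)]
H(X,Y) = 3.0698 bits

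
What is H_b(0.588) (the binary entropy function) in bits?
0.9775 bits

The binary entropy function is:
H(p) = -p log(p) - (1-p) log(1-p)

H(0.588) = -0.588 × log_2(0.588) - 0.412 × log_2(0.412)
H(0.588) = 0.9775 bits

Note: Binary entropy is maximized at p=0.5 (H=1 bit) and minimized at p=0 or p=1 (H=0).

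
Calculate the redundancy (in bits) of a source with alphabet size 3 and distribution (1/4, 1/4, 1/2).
0.0850 bits

Redundancy measures how far a source is from maximum entropy:
R = H_max - H(X)

Maximum entropy for 3 symbols: H_max = log_2(3) = 1.5850 bits
Actual entropy: H(X) = 1.5000 bits
Redundancy: R = 1.5850 - 1.5000 = 0.0850 bits

This redundancy represents potential for compression: the source could be compressed by 0.0850 bits per symbol.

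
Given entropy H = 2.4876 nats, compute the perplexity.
12.0324

Perplexity is e^H (or exp(H) for natural log).

H = 2.4876 nats
Perplexity = e^2.4876 = 12.0324

Interpretation: The model's uncertainty is equivalent to choosing uniformly among 12.0 options.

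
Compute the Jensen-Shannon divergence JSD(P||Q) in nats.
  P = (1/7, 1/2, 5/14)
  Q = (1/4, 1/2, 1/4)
0.0122 nats

Jensen-Shannon divergence is:
JSD(P||Q) = 0.5 × D_KL(P||M) + 0.5 × D_KL(Q||M)
where M = 0.5 × (P + Q) is the mixture distribution.

M = 0.5 × (1/7, 1/2, 5/14) + 0.5 × (1/4, 1/2, 1/4) = (0.196429, 1/2, 0.303571)

D_KL(P||M) = 0.0125 nats
D_KL(Q||M) = 0.0118 nats

JSD(P||Q) = 0.5 × 0.0125 + 0.5 × 0.0118 = 0.0122 nats

Unlike KL divergence, JSD is symmetric and bounded: 0 ≤ JSD ≤ log(2).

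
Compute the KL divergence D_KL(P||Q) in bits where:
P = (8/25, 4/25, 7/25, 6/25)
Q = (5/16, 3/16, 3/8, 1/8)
0.0822 bits

KL divergence: D_KL(P||Q) = Σ p(x) log(p(x)/q(x))

Computing term by term:
  x=0: 8/25 × log_2[(8/25)/(5/16)] = 8/25 × 0.0342 = 0.0109
  x=1: 4/25 × log_2[(4/25)/(3/16)] = 4/25 × -0.2288 = -0.0366
  x=2: 7/25 × log_2[(7/25)/(3/8)] = 7/25 × -0.4215 = -0.1180
  x=3: 6/25 × log_2[(6/25)/(1/8)] = 6/25 × 0.9411 = 0.2259

D_KL(P||Q) = 0.0822 bits

Note: KL divergence is always non-negative and equals 0 iff P = Q.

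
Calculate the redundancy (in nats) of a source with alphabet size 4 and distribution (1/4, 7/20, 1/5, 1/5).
0.0285 nats

Redundancy measures how far a source is from maximum entropy:
R = H_max - H(X)

Maximum entropy for 4 symbols: H_max = log_e(4) = 1.3863 nats
Actual entropy: H(X) = 1.3578 nats
Redundancy: R = 1.3863 - 1.3578 = 0.0285 nats

This redundancy represents potential for compression: the source could be compressed by 0.0285 nats per symbol.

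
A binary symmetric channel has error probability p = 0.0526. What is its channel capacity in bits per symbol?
0.7027 bits

For a binary symmetric channel (BSC) with error probability p:
Capacity C = 1 - H(p) bits per symbol

where H(p) = -p log₂(p) - (1-p) log₂(1-p) is the binary entropy function.

H(0.0526) = 0.2973 bits
C = 1 - 0.2973 = 0.7027 bits per symbol

This means we can reliably transmit up to 0.7027 bits of information per channel use.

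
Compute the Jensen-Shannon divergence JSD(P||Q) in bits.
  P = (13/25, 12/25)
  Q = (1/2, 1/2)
0.0003 bits

Jensen-Shannon divergence is:
JSD(P||Q) = 0.5 × D_KL(P||M) + 0.5 × D_KL(Q||M)
where M = 0.5 × (P + Q) is the mixture distribution.

M = 0.5 × (13/25, 12/25) + 0.5 × (1/2, 1/2) = (0.51, 0.49)

D_KL(P||M) = 0.0003 bits
D_KL(Q||M) = 0.0003 bits

JSD(P||Q) = 0.5 × 0.0003 + 0.5 × 0.0003 = 0.0003 bits

Unlike KL divergence, JSD is symmetric and bounded: 0 ≤ JSD ≤ log(2).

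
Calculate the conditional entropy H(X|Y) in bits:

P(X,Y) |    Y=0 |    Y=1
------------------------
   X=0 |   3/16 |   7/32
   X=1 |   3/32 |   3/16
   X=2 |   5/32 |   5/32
1.5536 bits

Using the chain rule: H(X|Y) = H(X,Y) - H(Y)

First, compute H(X,Y) = 2.5423 bits

Marginal P(Y) = (7/16, 9/16)
H(Y) = 0.9887 bits

H(X|Y) = H(X,Y) - H(Y) = 2.5423 - 0.9887 = 1.5536 bits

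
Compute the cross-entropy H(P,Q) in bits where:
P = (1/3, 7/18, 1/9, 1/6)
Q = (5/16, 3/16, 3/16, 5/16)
2.0466 bits

Cross-entropy: H(P,Q) = -Σ p(x) log q(x)

Alternatively: H(P,Q) = H(P) + D_KL(P||Q)
H(P) = 1.8413 bits
D_KL(P||Q) = 0.2053 bits

H(P,Q) = 1.8413 + 0.2053 = 2.0466 bits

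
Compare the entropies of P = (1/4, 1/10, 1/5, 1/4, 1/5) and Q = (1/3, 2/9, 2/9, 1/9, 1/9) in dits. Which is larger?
P

Computing entropies in dits:
H(P) = 0.6806
H(Q) = 0.6614

Distribution P has higher entropy.

Intuition: The distribution closer to uniform (more spread out) has higher entropy.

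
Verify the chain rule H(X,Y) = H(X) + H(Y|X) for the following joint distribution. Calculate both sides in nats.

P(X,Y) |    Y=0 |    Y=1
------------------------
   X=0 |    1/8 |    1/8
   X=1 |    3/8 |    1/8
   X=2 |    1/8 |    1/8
H(X,Y) = 1.6675, H(X) = 1.0397, H(Y|X) = 0.6277 (all in nats)

Chain rule: H(X,Y) = H(X) + H(Y|X)

Left side — joint entropy directly:
H(X,Y) = -Σ p(x,y) log p(x,y) = 1.6675 nats

Right side — compute H(Y|X) from the conditional distributions:
P(X) = (1/4, 1/2, 1/4), so H(X) = 1.0397 nats
H(Y|X) = Σ_x P(X=x) · H(Y|X=x):
  P(Y|X=0) = (1/2, 1/2), H(Y|X=0) = 0.6931, weight P(X=0) = 1/4
  P(Y|X=1) = (3/4, 1/4), H(Y|X=1) = 0.5623, weight P(X=1) = 1/2
  P(Y|X=2) = (1/2, 1/2), H(Y|X=2) = 0.6931, weight P(X=2) = 1/4
H(Y|X) = 0.6277 nats

H(X) + H(Y|X) = 1.0397 + 0.6277 = 1.6675 nats

Both sides equal 1.6675 nats. ✓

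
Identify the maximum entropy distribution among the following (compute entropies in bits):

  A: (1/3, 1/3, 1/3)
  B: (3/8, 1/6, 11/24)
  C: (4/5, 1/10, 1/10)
A

For a discrete distribution over n outcomes, entropy is maximized by the uniform distribution.

Computing entropies:
H(A) = 1.5850 bits
H(B) = 1.4773 bits
H(C) = 0.9219 bits

The uniform distribution (where all probabilities equal 1/3) achieves the maximum entropy of log_2(3) = 1.5850 bits.

Distribution A has the highest entropy.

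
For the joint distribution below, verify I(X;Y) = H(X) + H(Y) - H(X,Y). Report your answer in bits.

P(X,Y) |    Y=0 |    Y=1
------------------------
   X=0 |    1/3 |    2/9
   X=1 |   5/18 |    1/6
I(X;Y) = 0.0005 bits

Mutual information has multiple equivalent forms:
- I(X;Y) = H(X) - H(X|Y)
- I(X;Y) = H(Y) - H(Y|X)
- I(X;Y) = H(X) + H(Y) - H(X,Y)

Computing all quantities:
H(X) = 0.9911, H(Y) = 0.9641, H(X,Y) = 1.9547
H(X|Y) = 0.9906, H(Y|X) = 0.9636

Verification:
H(X) - H(X|Y) = 0.9911 - 0.9906 = 0.0005
H(Y) - H(Y|X) = 0.9641 - 0.9636 = 0.0005
H(X) + H(Y) - H(X,Y) = 0.9911 + 0.9641 - 1.9547 = 0.0005

All forms give I(X;Y) = 0.0005 bits. ✓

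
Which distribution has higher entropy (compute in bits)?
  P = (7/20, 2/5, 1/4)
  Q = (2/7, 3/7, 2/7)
P

Computing entropies in bits:
H(P) = 1.5589
H(Q) = 1.5567

Distribution P has higher entropy.

Intuition: The distribution closer to uniform (more spread out) has higher entropy.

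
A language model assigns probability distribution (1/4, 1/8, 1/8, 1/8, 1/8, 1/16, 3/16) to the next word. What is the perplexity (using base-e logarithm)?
6.5107

Perplexity is e^H (or exp(H) for natural log).

First, H = -Σ p log p = 1.8735 nats
Perplexity = e^1.8735 = 6.5107

Interpretation: The model's uncertainty is equivalent to choosing uniformly among 6.5 options.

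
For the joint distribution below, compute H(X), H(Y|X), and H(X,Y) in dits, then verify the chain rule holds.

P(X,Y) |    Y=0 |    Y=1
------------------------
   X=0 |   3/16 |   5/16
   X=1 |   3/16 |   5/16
H(X,Y) = 0.5883, H(X) = 0.3010, H(Y|X) = 0.2873 (all in dits)

Chain rule: H(X,Y) = H(X) + H(Y|X)

Left side — joint entropy directly:
H(X,Y) = -Σ p(x,y) log p(x,y) = 0.5883 dits

Right side — compute H(Y|X) from the conditional distributions:
P(X) = (1/2, 1/2), so H(X) = 0.3010 dits
H(Y|X) = Σ_x P(X=x) · H(Y|X=x):
  P(Y|X=0) = (3/8, 5/8), H(Y|X=0) = 0.2873, weight P(X=0) = 1/2
  P(Y|X=1) = (3/8, 5/8), H(Y|X=1) = 0.2873, weight P(X=1) = 1/2
H(Y|X) = 0.2873 dits

H(X) + H(Y|X) = 0.3010 + 0.2873 = 0.5883 dits

Both sides equal 0.5883 dits. ✓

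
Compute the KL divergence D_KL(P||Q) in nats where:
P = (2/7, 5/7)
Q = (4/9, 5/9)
0.0533 nats

KL divergence: D_KL(P||Q) = Σ p(x) log(p(x)/q(x))

Computing term by term:
  x=0: 2/7 × log_e[(2/7)/(4/9)] = 2/7 × -0.4418 = -0.1262
  x=1: 5/7 × log_e[(5/7)/(5/9)] = 5/7 × 0.2513 = 0.1795

D_KL(P||Q) = 0.0533 nats

Note: KL divergence is always non-negative and equals 0 iff P = Q.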